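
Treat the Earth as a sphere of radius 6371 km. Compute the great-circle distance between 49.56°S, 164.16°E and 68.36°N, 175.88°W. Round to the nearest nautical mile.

7136 nmi

Δλ = -175.88 − 164.16 = -340.04°; wrapped into (−180°, 180°]: 19.96°.
Δφ = 68.36 − -49.56 = 117.92°.
a = sin²(Δφ/2) + cos φ₁ · cos φ₂ · sin²(Δλ/2) = 0.741304.
c = 2·atan2(√a, √(1−a)) = 2.07443 rad → d = 6371·c ≈ 13216.16 km ≈ 7136.16 nmi.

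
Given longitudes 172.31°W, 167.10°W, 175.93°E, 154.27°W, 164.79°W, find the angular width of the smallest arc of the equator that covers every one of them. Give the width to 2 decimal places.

Sort the longitudes: -172.31°, -167.10°, -164.79°, -154.27°, +175.93°.
Eastward gaps between consecutive values (wrapping around): 5.21°, 2.31°, 10.52°, 330.20°, 11.76°.
Largest gap = 330.20° ⇒ minimal covering band is its complement: 360° − 330.20° = 29.80°.
Band runs from +175.93° eastward to -154.27°, crossing the antimeridian.

29.80°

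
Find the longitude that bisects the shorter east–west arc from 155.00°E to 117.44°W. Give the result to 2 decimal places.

161.22°W

Signed shortest Δλ from +155.00° to -117.44° is +87.56°.
Midpoint longitude = +155.00° + (+87.56°)/2 = +155.00° + 43.78° = +198.78°.
Normalise into (−180°, 180°]: -161.22°.
(The naïve average (+155.00 + -117.44)/2 = 18.78° is on the wrong side of the globe.)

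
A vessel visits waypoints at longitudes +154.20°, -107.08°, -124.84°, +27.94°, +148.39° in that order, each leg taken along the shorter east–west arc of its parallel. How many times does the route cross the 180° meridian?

1

Leg 1: +154.20° → -107.08°, shortest Δλ = 98.72° (east) — crosses 180°.
Leg 2: -107.08° → -124.84°, shortest Δλ = -17.76° (west) — does not cross 180°.
Leg 3: -124.84° → +27.94°, shortest Δλ = 152.78° (east) — does not cross 180°.
Leg 4: +27.94° → +148.39°, shortest Δλ = 120.45° (east) — does not cross 180°.
Total crossings: 1.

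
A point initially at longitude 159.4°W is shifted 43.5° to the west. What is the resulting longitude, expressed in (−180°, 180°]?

157.1°E

Start at -159.4°; shift −43.5° → -202.9°.
-202.9° lies outside (−180°, 180°]; add 360° → +157.1°.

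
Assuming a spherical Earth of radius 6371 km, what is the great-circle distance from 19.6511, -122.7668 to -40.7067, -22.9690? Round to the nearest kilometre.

12223 km

Δλ = -22.9690 − -122.7668 = 99.7978°.
Δφ = -40.7067 − 19.6511 = -60.3578°.
a = sin²(Δφ/2) + cos φ₁ · cos φ₂ · sin²(Δλ/2) = 0.670406.
c = 2·atan2(√a, √(1−a)) = 1.91858 rad → d = 6371·c ≈ 12223.25 km.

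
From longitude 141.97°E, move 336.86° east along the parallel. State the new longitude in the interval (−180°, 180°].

118.83°E

Start at +141.97°; shift +336.86° → +478.83°.
+478.83° lies outside (−180°, 180°]; subtract 360° → +118.83°.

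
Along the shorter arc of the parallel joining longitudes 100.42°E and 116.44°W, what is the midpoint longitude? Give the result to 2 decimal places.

Signed shortest Δλ from +100.42° to -116.44° is +143.14°.
Midpoint longitude = +100.42° + (+143.14°)/2 = +100.42° + 71.57° = +171.99°.
(The naïve average (+100.42 + -116.44)/2 = -8.01° is on the wrong side of the globe.)

171.99°E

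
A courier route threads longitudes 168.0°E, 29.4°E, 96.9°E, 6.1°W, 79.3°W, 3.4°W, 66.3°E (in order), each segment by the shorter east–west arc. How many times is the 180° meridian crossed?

Leg 1: +168.0° → +29.4°, shortest Δλ = -138.6° (west) — does not cross 180°.
Leg 2: +29.4° → +96.9°, shortest Δλ = 67.5° (east) — does not cross 180°.
Leg 3: +96.9° → -6.1°, shortest Δλ = -103.0° (west) — does not cross 180°.
Leg 4: -6.1° → -79.3°, shortest Δλ = -73.2° (west) — does not cross 180°.
Leg 5: -79.3° → -3.4°, shortest Δλ = 75.9° (east) — does not cross 180°.
Leg 6: -3.4° → +66.3°, shortest Δλ = 69.7° (east) — does not cross 180°.
Total crossings: 0.

0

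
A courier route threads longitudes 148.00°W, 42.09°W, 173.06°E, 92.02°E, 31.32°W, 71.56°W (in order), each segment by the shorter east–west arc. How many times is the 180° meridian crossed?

1

Leg 1: -148.00° → -42.09°, shortest Δλ = 105.91° (east) — does not cross 180°.
Leg 2: -42.09° → +173.06°, shortest Δλ = -144.85° (west) — crosses 180°.
Leg 3: +173.06° → +92.02°, shortest Δλ = -81.04° (west) — does not cross 180°.
Leg 4: +92.02° → -31.32°, shortest Δλ = -123.34° (west) — does not cross 180°.
Leg 5: -31.32° → -71.56°, shortest Δλ = -40.24° (west) — does not cross 180°.
Total crossings: 1.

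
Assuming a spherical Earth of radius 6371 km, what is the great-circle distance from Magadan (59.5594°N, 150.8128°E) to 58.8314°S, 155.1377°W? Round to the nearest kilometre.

Δλ = -155.1377 − 150.8128 = -305.9505°; wrapped into (−180°, 180°]: 54.0495°.
Δφ = -58.8314 − 59.5594 = -118.3908°.
a = sin²(Δφ/2) + cos φ₁ · cos φ₂ · sin²(Δλ/2) = 0.791878.
c = 2·atan2(√a, √(1−a)) = 2.19414 rad → d = 6371·c ≈ 13978.89 km.

13979 km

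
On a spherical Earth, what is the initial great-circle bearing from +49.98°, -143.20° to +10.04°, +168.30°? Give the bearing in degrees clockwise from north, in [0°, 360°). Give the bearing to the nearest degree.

242°

Δλ = 168.30 − -143.20 = 311.50°; wrapped into (−180°, 180°]: -48.50°.
θ = atan2( sin Δλ · cos φ₂ , cos φ₁ · sin φ₂ − sin φ₁ · cos φ₂ · cos Δλ )
  = atan2(-0.73749, -0.38757) = -117.723° → normalised to [0°, 360°): 242.277°.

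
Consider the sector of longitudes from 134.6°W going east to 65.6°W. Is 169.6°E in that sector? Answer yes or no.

No

Band width going east from -134.6° to -65.6°: ((-65.6 − -134.6) mod 360) = 69.0°.
Offset of +169.6° east of the west edge: ((169.6 − -134.6) mod 360) = 304.2°.
304.2° > 69.0° ⇒ outside.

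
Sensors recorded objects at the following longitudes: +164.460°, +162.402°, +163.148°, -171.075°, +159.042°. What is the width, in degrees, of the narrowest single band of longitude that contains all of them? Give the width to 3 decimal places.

29.883°

Sort the longitudes: -171.075°, +159.042°, +162.402°, +163.148°, +164.460°.
Eastward gaps between consecutive values (wrapping around): 330.117°, 3.360°, 0.746°, 1.312°, 24.465°.
Largest gap = 330.117° ⇒ minimal covering band is its complement: 360° − 330.117° = 29.883°.
Band runs from +159.042° eastward to -171.075°, crossing the antimeridian.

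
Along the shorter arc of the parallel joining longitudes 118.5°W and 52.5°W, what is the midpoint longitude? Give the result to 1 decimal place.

Signed shortest Δλ from -118.5° to -52.5° is +66.0°.
Midpoint longitude = -118.5° + (+66.0°)/2 = -118.5° + 33.0° = -85.5°.

85.5°W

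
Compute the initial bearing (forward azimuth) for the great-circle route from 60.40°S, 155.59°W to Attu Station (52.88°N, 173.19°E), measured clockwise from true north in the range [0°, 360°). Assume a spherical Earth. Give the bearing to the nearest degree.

Δλ = 173.19 − -155.59 = 328.78°; wrapped into (−180°, 180°]: -31.22°.
θ = atan2( sin Δλ · cos φ₂ , cos φ₁ · sin φ₂ − sin φ₁ · cos φ₂ · cos Δλ )
  = atan2(-0.31280, 0.84260) = -20.367° → normalised to [0°, 360°): 339.633°.

340°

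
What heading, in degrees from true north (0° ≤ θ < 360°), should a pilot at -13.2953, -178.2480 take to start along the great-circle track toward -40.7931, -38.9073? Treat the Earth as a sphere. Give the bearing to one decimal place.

147.3°

Δλ = -38.9073 − -178.2480 = 139.3407°.
θ = atan2( sin Δλ · cos φ₂ , cos φ₁ · sin φ₂ − sin φ₁ · cos φ₂ · cos Δλ )
  = atan2(0.49328, -0.76789) = 147.284° → normalised to [0°, 360°): 147.284°.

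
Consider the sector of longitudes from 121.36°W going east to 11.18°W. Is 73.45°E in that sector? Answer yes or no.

No

Band width going east from -121.36° to -11.18°: ((-11.18 − -121.36) mod 360) = 110.18°.
Offset of +73.45° east of the west edge: ((73.45 − -121.36) mod 360) = 194.81°.
194.81° > 110.18° ⇒ outside.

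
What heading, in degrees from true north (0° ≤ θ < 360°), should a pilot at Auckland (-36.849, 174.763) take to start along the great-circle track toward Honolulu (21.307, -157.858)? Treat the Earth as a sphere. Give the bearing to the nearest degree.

29°

Δλ = -157.858 − 174.763 = -332.621°; wrapped into (−180°, 180°]: 27.379°.
θ = atan2( sin Δλ · cos φ₂ , cos φ₁ · sin φ₂ − sin φ₁ · cos φ₂ · cos Δλ )
  = atan2(0.42844, 0.78690) = 28.567° → normalised to [0°, 360°): 28.567°.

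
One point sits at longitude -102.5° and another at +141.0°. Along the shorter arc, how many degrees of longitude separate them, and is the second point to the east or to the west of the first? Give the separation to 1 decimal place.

116.5° west

Raw difference: 141.0 − -102.5 = 243.5°.
Normalise into (−180°, 180°]: 243.5° − 360° = -116.5°.
Negative ⇒ the second point lies to the west; separation 116.5°.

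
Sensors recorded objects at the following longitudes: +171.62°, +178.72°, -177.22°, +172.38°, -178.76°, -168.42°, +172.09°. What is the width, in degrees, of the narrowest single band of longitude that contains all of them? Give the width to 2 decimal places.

Sort the longitudes: -178.76°, -177.22°, -168.42°, +171.62°, +172.09°, +172.38°, +178.72°.
Eastward gaps between consecutive values (wrapping around): 1.54°, 8.80°, 340.04°, 0.47°, 0.29°, 6.34°, 2.52°.
Largest gap = 340.04° ⇒ minimal covering band is its complement: 360° − 340.04° = 19.96°.
Band runs from +171.62° eastward to -168.42°, crossing the antimeridian.

19.96°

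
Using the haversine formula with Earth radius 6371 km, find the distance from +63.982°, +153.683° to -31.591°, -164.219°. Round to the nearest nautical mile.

Δλ = -164.219 − 153.683 = -317.902°; wrapped into (−180°, 180°]: 42.098°.
Δφ = -31.591 − 63.982 = -95.573°.
a = sin²(Δφ/2) + cos φ₁ · cos φ₂ · sin²(Δλ/2) = 0.596758.
c = 2·atan2(√a, √(1−a)) = 1.76554 rad → d = 6371·c ≈ 11248.26 km ≈ 6073.57 nmi.

6074 nmi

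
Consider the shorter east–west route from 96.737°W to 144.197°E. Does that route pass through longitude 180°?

Yes

Naïve |144.197 − -96.737| = 240.934° > 180°, so the shorter arc goes the other way round — across 180°.
Signed shortest Δλ = ((144.197 − -96.737 + 180) mod 360) − 180 = -119.066°.
Going west by 119.066° from -96.737° passes through 180° before reaching +144.197°.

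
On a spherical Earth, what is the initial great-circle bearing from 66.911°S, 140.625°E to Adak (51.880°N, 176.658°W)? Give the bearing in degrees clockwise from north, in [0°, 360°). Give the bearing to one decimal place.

30.0°

Δλ = -176.658 − 140.625 = -317.283°; wrapped into (−180°, 180°]: 42.717°.
θ = atan2( sin Δλ · cos φ₂ , cos φ₁ · sin φ₂ − sin φ₁ · cos φ₂ · cos Δλ )
  = atan2(0.41877, 0.72574) = 29.986° → normalised to [0°, 360°): 29.986°.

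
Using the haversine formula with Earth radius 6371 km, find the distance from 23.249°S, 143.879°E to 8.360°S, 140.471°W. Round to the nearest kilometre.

Δλ = -140.471 − 143.879 = -284.350°; wrapped into (−180°, 180°]: 75.650°.
Δφ = -8.360 − -23.249 = 14.889°.
a = sin²(Δφ/2) + cos φ₁ · cos φ₂ · sin²(Δλ/2) = 0.358655.
c = 2·atan2(√a, √(1−a)) = 1.28420 rad → d = 6371·c ≈ 8181.63 km.

8182 km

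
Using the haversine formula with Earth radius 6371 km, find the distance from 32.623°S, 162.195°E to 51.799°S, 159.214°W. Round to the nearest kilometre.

Δλ = -159.214 − 162.195 = -321.409°; wrapped into (−180°, 180°]: 38.591°.
Δφ = -51.799 − -32.623 = -19.176°.
a = sin²(Δφ/2) + cos φ₁ · cos φ₂ · sin²(Δλ/2) = 0.084616.
c = 2·atan2(√a, √(1−a)) = 0.59031 rad → d = 6371·c ≈ 3760.86 km.

3761 km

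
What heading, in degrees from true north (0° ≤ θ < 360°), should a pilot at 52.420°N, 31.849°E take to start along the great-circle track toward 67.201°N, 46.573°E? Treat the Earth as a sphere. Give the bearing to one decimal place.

Δλ = 46.573 − 31.849 = 14.724°.
θ = atan2( sin Δλ · cos φ₂ , cos φ₁ · sin φ₂ − sin φ₁ · cos φ₂ · cos Δλ )
  = atan2(0.09849, 0.26521) = 20.373° → normalised to [0°, 360°): 20.373°.

20.4°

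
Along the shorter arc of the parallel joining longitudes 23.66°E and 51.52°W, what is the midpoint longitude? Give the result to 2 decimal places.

13.93°W

Signed shortest Δλ from +23.66° to -51.52° is -75.18°.
Midpoint longitude = +23.66° + (-75.18°)/2 = +23.66° − 37.59° = -13.93°.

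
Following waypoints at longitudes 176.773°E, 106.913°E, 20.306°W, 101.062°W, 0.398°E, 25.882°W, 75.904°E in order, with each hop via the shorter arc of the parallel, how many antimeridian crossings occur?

0

Leg 1: +176.773° → +106.913°, shortest Δλ = -69.86° (west) — does not cross 180°.
Leg 2: +106.913° → -20.306°, shortest Δλ = -127.219° (west) — does not cross 180°.
Leg 3: -20.306° → -101.062°, shortest Δλ = -80.756° (west) — does not cross 180°.
Leg 4: -101.062° → +0.398°, shortest Δλ = 101.46° (east) — does not cross 180°.
Leg 5: +0.398° → -25.882°, shortest Δλ = -26.28° (west) — does not cross 180°.
Leg 6: -25.882° → +75.904°, shortest Δλ = 101.786° (east) — does not cross 180°.
Total crossings: 0.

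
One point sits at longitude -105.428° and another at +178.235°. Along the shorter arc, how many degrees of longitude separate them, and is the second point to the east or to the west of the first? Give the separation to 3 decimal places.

76.337° west

Raw difference: 178.235 − -105.428 = 283.663°.
Normalise into (−180°, 180°]: 283.663° − 360° = -76.337°.
Negative ⇒ the second point lies to the west; separation 76.337°.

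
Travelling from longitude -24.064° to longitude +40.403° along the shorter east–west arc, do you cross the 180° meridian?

Signed shortest Δλ = ((40.403 − -24.064 + 180) mod 360) − 180 = 64.467°.
Going east by 64.467° from -24.064° reaches +40.403° without touching 180°.

No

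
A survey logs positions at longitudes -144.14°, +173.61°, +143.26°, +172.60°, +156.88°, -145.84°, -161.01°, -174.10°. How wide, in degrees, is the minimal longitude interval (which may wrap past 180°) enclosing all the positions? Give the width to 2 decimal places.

72.60°

Sort the longitudes: -174.10°, -161.01°, -145.84°, -144.14°, +143.26°, +156.88°, +172.60°, +173.61°.
Eastward gaps between consecutive values (wrapping around): 13.09°, 15.17°, 1.70°, 287.40°, 13.62°, 15.72°, 1.01°, 12.29°.
Largest gap = 287.40° ⇒ minimal covering band is its complement: 360° − 287.40° = 72.60°.
Band runs from +143.26° eastward to -144.14°, crossing the antimeridian.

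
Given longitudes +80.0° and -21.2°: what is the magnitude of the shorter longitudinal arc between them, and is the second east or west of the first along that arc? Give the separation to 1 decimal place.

Raw difference: -21.2 − 80.0 = -101.2°.
Normalise into (−180°, 180°]: -101.2° stays -101.2°.
Negative ⇒ the second point lies to the west; separation 101.2°.

101.2° west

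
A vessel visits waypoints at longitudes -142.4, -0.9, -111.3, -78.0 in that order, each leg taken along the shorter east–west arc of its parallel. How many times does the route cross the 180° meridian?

Leg 1: -142.4° → -0.9°, shortest Δλ = 141.5° (east) — does not cross 180°.
Leg 2: -0.9° → -111.3°, shortest Δλ = -110.4° (west) — does not cross 180°.
Leg 3: -111.3° → -78.0°, shortest Δλ = 33.3° (east) — does not cross 180°.
Total crossings: 0.

0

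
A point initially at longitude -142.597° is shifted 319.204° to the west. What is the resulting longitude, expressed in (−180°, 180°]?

-101.801°

Start at -142.597°; shift −319.204° → -461.801°.
-461.801° lies outside (−180°, 180°]; add 360° → -101.801°.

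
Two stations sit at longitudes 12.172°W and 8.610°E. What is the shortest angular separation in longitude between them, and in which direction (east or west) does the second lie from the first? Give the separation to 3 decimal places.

20.782° east

Raw difference: 8.610 − -12.172 = 20.782°.
Normalise into (−180°, 180°]: 20.782° stays 20.782°.
Positive ⇒ the second point lies to the east; separation 20.782°.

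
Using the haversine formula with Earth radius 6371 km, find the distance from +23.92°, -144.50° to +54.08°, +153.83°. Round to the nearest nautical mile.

3263 nmi

Δλ = 153.83 − -144.50 = 298.33°; wrapped into (−180°, 180°]: -61.67°.
Δφ = 54.08 − 23.92 = 30.16°.
a = sin²(Δφ/2) + cos φ₁ · cos φ₂ · sin²(Δλ/2) = 0.208579.
c = 2·atan2(√a, √(1−a)) = 0.94857 rad → d = 6371·c ≈ 6043.36 km ≈ 3263.15 nmi.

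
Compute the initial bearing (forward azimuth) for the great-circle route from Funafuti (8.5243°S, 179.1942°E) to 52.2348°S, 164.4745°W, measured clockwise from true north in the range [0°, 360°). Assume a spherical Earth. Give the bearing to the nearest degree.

Δλ = -164.4745 − 179.1942 = -343.6687°; wrapped into (−180°, 180°]: 16.3313°.
θ = atan2( sin Δλ · cos φ₂ , cos φ₁ · sin φ₂ − sin φ₁ · cos φ₂ · cos Δλ )
  = atan2(0.17221, -0.69468) = 166.077° → normalised to [0°, 360°): 166.077°.

166°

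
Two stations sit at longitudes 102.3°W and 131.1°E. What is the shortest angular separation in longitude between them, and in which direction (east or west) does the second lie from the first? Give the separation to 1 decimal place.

126.6° west

Raw difference: 131.1 − -102.3 = 233.4°.
Normalise into (−180°, 180°]: 233.4° − 360° = -126.6°.
Negative ⇒ the second point lies to the west; separation 126.6°.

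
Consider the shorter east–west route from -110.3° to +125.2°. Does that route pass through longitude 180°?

Naïve |125.2 − -110.3| = 235.5° > 180°, so the shorter arc goes the other way round — across 180°.
Signed shortest Δλ = ((125.2 − -110.3 + 180) mod 360) − 180 = -124.5°.
Going west by 124.5° from -110.3° passes through 180° before reaching +125.2°.

Yes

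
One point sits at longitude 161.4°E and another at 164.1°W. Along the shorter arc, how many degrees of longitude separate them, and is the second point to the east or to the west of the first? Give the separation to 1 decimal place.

Raw difference: -164.1 − 161.4 = -325.5°.
Normalise into (−180°, 180°]: -325.5° + 360° = 34.5°.
Positive ⇒ the second point lies to the east; separation 34.5°.

34.5° east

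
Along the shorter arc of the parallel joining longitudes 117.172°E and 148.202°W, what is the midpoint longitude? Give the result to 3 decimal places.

Signed shortest Δλ from +117.172° to -148.202° is +94.626°.
Midpoint longitude = +117.172° + (+94.626°)/2 = +117.172° + 47.313° = +164.485°.
(The naïve average (+117.172 + -148.202)/2 = -15.515° is on the wrong side of the globe.)

164.485°E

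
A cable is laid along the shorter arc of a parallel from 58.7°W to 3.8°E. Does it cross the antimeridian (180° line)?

Signed shortest Δλ = ((3.8 − -58.7 + 180) mod 360) − 180 = 62.5°.
Going east by 62.5° from -58.7° reaches +3.8° without touching 180°.

No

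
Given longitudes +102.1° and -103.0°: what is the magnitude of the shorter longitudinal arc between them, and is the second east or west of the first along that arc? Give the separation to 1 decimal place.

154.9° east

Raw difference: -103.0 − 102.1 = -205.1°.
Normalise into (−180°, 180°]: -205.1° + 360° = 154.9°.
Positive ⇒ the second point lies to the east; separation 154.9°.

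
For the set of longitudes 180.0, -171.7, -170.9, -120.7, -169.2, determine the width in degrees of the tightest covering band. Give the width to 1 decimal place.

59.3°

Sort the longitudes: -171.7°, -170.9°, -169.2°, -120.7°, +180.0°.
Eastward gaps between consecutive values (wrapping around): 0.8°, 1.7°, 48.5°, 300.7°, 8.3°.
Largest gap = 300.7° ⇒ minimal covering band is its complement: 360° − 300.7° = 59.3°.
Band runs from +180.0° eastward to -120.7°, crossing the antimeridian.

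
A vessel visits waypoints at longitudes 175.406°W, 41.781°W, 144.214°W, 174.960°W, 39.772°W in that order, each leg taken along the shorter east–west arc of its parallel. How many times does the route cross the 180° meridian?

0

Leg 1: -175.406° → -41.781°, shortest Δλ = 133.625° (east) — does not cross 180°.
Leg 2: -41.781° → -144.214°, shortest Δλ = -102.433° (west) — does not cross 180°.
Leg 3: -144.214° → -174.960°, shortest Δλ = -30.746° (west) — does not cross 180°.
Leg 4: -174.960° → -39.772°, shortest Δλ = 135.188° (east) — does not cross 180°.
Total crossings: 0.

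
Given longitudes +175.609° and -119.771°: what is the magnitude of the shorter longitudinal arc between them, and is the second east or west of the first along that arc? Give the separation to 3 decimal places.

64.620° east

Raw difference: -119.771 − 175.609 = -295.38°.
Normalise into (−180°, 180°]: -295.38° + 360° = 64.62°.
Positive ⇒ the second point lies to the east; separation 64.620°.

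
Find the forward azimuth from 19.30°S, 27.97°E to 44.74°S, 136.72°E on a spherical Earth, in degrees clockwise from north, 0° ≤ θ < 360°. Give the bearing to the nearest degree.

138°

Δλ = 136.72 − 27.97 = 108.75°.
θ = atan2( sin Δλ · cos φ₂ , cos φ₁ · sin φ₂ − sin φ₁ · cos φ₂ · cos Δλ )
  = atan2(0.67261, -0.73980) = 137.723° → normalised to [0°, 360°): 137.723°.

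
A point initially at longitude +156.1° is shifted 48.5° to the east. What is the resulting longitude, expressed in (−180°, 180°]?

-155.4°

Start at +156.1°; shift +48.5° → +204.6°.
+204.6° lies outside (−180°, 180°]; subtract 360° → -155.4°.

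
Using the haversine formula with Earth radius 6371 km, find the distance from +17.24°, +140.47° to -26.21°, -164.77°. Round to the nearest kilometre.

Δλ = -164.77 − 140.47 = -305.24°; wrapped into (−180°, 180°]: 54.76°.
Δφ = -26.21 − 17.24 = -43.45°.
a = sin²(Δφ/2) + cos φ₁ · cos φ₂ · sin²(Δλ/2) = 0.318240.
c = 2·atan2(√a, √(1−a)) = 1.19875 rad → d = 6371·c ≈ 7637.25 km.

7637 km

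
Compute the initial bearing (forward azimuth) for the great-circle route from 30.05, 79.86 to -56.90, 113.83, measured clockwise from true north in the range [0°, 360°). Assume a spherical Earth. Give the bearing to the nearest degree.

Δλ = 113.83 − 79.86 = 33.97°.
θ = atan2( sin Δλ · cos φ₂ , cos φ₁ · sin φ₂ − sin φ₁ · cos φ₂ · cos Δλ )
  = atan2(0.30514, -0.95191) = 162.227° → normalised to [0°, 360°): 162.227°.

162°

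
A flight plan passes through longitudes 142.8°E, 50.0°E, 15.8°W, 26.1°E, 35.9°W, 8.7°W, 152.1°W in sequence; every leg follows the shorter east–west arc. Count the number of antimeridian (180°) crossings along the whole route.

0

Leg 1: +142.8° → +50.0°, shortest Δλ = -92.8° (west) — does not cross 180°.
Leg 2: +50.0° → -15.8°, shortest Δλ = -65.8° (west) — does not cross 180°.
Leg 3: -15.8° → +26.1°, shortest Δλ = 41.9° (east) — does not cross 180°.
Leg 4: +26.1° → -35.9°, shortest Δλ = -62.0° (west) — does not cross 180°.
Leg 5: -35.9° → -8.7°, shortest Δλ = 27.2° (east) — does not cross 180°.
Leg 6: -8.7° → -152.1°, shortest Δλ = -143.4° (west) — does not cross 180°.
Total crossings: 0.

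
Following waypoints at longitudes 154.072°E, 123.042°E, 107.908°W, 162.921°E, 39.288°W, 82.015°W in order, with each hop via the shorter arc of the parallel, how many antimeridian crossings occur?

3

Leg 1: +154.072° → +123.042°, shortest Δλ = -31.03° (west) — does not cross 180°.
Leg 2: +123.042° → -107.908°, shortest Δλ = 129.05° (east) — crosses 180°.
Leg 3: -107.908° → +162.921°, shortest Δλ = -89.171° (west) — crosses 180°.
Leg 4: +162.921° → -39.288°, shortest Δλ = 157.791° (east) — crosses 180°.
Leg 5: -39.288° → -82.015°, shortest Δλ = -42.727° (west) — does not cross 180°.
Total crossings: 3.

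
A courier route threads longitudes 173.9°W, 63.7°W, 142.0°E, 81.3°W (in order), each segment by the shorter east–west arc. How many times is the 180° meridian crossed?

Leg 1: -173.9° → -63.7°, shortest Δλ = 110.2° (east) — does not cross 180°.
Leg 2: -63.7° → +142.0°, shortest Δλ = -154.3° (west) — crosses 180°.
Leg 3: +142.0° → -81.3°, shortest Δλ = 136.7° (east) — crosses 180°.
Total crossings: 2.

2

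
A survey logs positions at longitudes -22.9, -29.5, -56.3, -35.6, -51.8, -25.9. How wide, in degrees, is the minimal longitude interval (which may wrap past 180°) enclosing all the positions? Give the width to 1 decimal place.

Sort the longitudes: -56.3°, -51.8°, -35.6°, -29.5°, -25.9°, -22.9°.
Eastward gaps between consecutive values (wrapping around): 4.5°, 16.2°, 6.1°, 3.6°, 3.0°, 326.6°.
Largest gap = 326.6° ⇒ minimal covering band is its complement: 360° − 326.6° = 33.4°.
Band runs from -56.3° eastward to -22.9°.

33.4°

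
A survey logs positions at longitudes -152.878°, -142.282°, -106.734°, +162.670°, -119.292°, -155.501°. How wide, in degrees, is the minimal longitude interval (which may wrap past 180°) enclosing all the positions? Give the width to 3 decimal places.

Sort the longitudes: -155.501°, -152.878°, -142.282°, -119.292°, -106.734°, +162.670°.
Eastward gaps between consecutive values (wrapping around): 2.623°, 10.596°, 22.990°, 12.558°, 269.404°, 41.829°.
Largest gap = 269.404° ⇒ minimal covering band is its complement: 360° − 269.404° = 90.596°.
Band runs from +162.670° eastward to -106.734°, crossing the antimeridian.

90.596°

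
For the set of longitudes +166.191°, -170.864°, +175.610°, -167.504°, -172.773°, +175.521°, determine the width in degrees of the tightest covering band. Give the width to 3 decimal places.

26.305°

Sort the longitudes: -172.773°, -170.864°, -167.504°, +166.191°, +175.521°, +175.610°.
Eastward gaps between consecutive values (wrapping around): 1.909°, 3.360°, 333.695°, 9.330°, 0.089°, 11.617°.
Largest gap = 333.695° ⇒ minimal covering band is its complement: 360° − 333.695° = 26.305°.
Band runs from +166.191° eastward to -167.504°, crossing the antimeridian.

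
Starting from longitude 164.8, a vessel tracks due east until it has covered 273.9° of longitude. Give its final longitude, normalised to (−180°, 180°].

Start at +164.8°; shift +273.9° → +438.7°.
+438.7° lies outside (−180°, 180°]; subtract 360° → +78.7°.

+78.7°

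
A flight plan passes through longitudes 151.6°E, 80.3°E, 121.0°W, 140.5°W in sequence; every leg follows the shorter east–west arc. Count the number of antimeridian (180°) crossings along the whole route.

Leg 1: +151.6° → +80.3°, shortest Δλ = -71.3° (west) — does not cross 180°.
Leg 2: +80.3° → -121.0°, shortest Δλ = 158.7° (east) — crosses 180°.
Leg 3: -121.0° → -140.5°, shortest Δλ = -19.5° (west) — does not cross 180°.
Total crossings: 1.

1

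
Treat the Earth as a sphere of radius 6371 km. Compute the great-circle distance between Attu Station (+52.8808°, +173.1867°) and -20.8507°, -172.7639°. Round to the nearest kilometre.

8310 km

Δλ = -172.7639 − 173.1867 = -345.9506°; wrapped into (−180°, 180°]: 14.0494°.
Δφ = -20.8507 − 52.8808 = -73.7315°.
a = sin²(Δφ/2) + cos φ₁ · cos φ₂ · sin²(Δλ/2) = 0.368365.
c = 2·atan2(√a, √(1−a)) = 1.30439 rad → d = 6371·c ≈ 8310.25 km.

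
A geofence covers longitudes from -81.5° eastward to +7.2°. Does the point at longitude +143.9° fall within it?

No

Band width going east from -81.5° to +7.2°: ((7.2 − -81.5) mod 360) = 88.7°.
Offset of +143.9° east of the west edge: ((143.9 − -81.5) mod 360) = 225.4°.
225.4° > 88.7° ⇒ outside.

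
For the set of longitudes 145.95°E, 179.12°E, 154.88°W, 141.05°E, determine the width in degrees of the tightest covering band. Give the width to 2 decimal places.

64.07°

Sort the longitudes: -154.88°, +141.05°, +145.95°, +179.12°.
Eastward gaps between consecutive values (wrapping around): 295.93°, 4.90°, 33.17°, 26.00°.
Largest gap = 295.93° ⇒ minimal covering band is its complement: 360° − 295.93° = 64.07°.
Band runs from +141.05° eastward to -154.88°, crossing the antimeridian.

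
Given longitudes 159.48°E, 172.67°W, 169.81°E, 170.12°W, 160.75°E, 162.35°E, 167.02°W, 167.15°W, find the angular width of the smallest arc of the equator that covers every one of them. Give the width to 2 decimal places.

Sort the longitudes: -172.67°, -170.12°, -167.15°, -167.02°, +159.48°, +160.75°, +162.35°, +169.81°.
Eastward gaps between consecutive values (wrapping around): 2.55°, 2.97°, 0.13°, 326.50°, 1.27°, 1.60°, 7.46°, 17.52°.
Largest gap = 326.50° ⇒ minimal covering band is its complement: 360° − 326.50° = 33.50°.
Band runs from +159.48° eastward to -167.02°, crossing the antimeridian.

33.50°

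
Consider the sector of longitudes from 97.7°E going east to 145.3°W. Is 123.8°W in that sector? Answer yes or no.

No

Band width going east from +97.7° to -145.3°: ((-145.3 − 97.7) mod 360) = 117.0°.
Offset of -123.8° east of the west edge: ((-123.8 − 97.7) mod 360) = 138.5°.
138.5° > 117.0° ⇒ outside.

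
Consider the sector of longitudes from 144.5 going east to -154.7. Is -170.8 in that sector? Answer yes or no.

Band width going east from +144.5° to -154.7°: ((-154.7 − 144.5) mod 360) = 60.8°.
Offset of -170.8° east of the west edge: ((-170.8 − 144.5) mod 360) = 44.7°.
44.7° ≤ 60.8° ⇒ inside.

Yes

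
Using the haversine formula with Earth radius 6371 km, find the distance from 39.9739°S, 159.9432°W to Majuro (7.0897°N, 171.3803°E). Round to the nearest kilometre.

Δλ = 171.3803 − -159.9432 = 331.3235°; wrapped into (−180°, 180°]: -28.6765°.
Δφ = 7.0897 − -39.9739 = 47.0636°.
a = sin²(Δφ/2) + cos φ₁ · cos φ₂ · sin²(Δλ/2) = 0.206046.
c = 2·atan2(√a, √(1−a)) = 0.94233 rad → d = 6371·c ≈ 6003.56 km.

6004 km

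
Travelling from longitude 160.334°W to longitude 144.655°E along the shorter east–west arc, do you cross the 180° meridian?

Naïve |144.655 − -160.334| = 304.989° > 180°, so the shorter arc goes the other way round — across 180°.
Signed shortest Δλ = ((144.655 − -160.334 + 180) mod 360) − 180 = -55.011°.
Going west by 55.011° from -160.334° passes through 180° before reaching +144.655°.

Yes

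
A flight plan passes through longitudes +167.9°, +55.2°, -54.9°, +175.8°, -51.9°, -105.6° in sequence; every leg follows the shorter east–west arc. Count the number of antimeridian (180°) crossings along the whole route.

Leg 1: +167.9° → +55.2°, shortest Δλ = -112.7° (west) — does not cross 180°.
Leg 2: +55.2° → -54.9°, shortest Δλ = -110.1° (west) — does not cross 180°.
Leg 3: -54.9° → +175.8°, shortest Δλ = -129.3° (west) — crosses 180°.
Leg 4: +175.8° → -51.9°, shortest Δλ = 132.3° (east) — crosses 180°.
Leg 5: -51.9° → -105.6°, shortest Δλ = -53.7° (west) — does not cross 180°.
Total crossings: 2.

2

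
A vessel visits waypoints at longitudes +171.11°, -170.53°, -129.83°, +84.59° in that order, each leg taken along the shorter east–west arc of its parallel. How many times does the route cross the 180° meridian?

2

Leg 1: +171.11° → -170.53°, shortest Δλ = 18.36° (east) — crosses 180°.
Leg 2: -170.53° → -129.83°, shortest Δλ = 40.7° (east) — does not cross 180°.
Leg 3: -129.83° → +84.59°, shortest Δλ = -145.58° (west) — crosses 180°.
Total crossings: 2.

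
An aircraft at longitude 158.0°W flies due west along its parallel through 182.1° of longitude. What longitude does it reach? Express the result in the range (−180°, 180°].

19.9°E

Start at -158.0°; shift −182.1° → -340.1°.
-340.1° lies outside (−180°, 180°]; add 360° → +19.9°.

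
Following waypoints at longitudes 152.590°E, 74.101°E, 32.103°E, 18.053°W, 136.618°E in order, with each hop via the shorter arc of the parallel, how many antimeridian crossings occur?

0

Leg 1: +152.590° → +74.101°, shortest Δλ = -78.489° (west) — does not cross 180°.
Leg 2: +74.101° → +32.103°, shortest Δλ = -41.998° (west) — does not cross 180°.
Leg 3: +32.103° → -18.053°, shortest Δλ = -50.156° (west) — does not cross 180°.
Leg 4: -18.053° → +136.618°, shortest Δλ = 154.671° (east) — does not cross 180°.
Total crossings: 0.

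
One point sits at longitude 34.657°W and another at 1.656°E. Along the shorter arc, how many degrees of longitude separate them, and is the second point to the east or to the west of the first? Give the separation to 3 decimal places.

Raw difference: 1.656 − -34.657 = 36.313°.
Normalise into (−180°, 180°]: 36.313° stays 36.313°.
Positive ⇒ the second point lies to the east; separation 36.313°.

36.313° east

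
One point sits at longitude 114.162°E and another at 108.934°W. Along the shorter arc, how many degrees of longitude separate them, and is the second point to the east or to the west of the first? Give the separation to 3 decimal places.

Raw difference: -108.934 − 114.162 = -223.096°.
Normalise into (−180°, 180°]: -223.096° + 360° = 136.904°.
Positive ⇒ the second point lies to the east; separation 136.904°.

136.904° east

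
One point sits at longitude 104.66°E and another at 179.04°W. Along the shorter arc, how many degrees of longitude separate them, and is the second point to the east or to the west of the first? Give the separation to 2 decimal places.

Raw difference: -179.04 − 104.66 = -283.7°.
Normalise into (−180°, 180°]: -283.7° + 360° = 76.3°.
Positive ⇒ the second point lies to the east; separation 76.30°.

76.30° east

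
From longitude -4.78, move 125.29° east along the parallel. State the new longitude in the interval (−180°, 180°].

+120.51°

Start at -4.78°; shift +125.29° → +120.51°.
+120.51° already lies in (−180°, 180°].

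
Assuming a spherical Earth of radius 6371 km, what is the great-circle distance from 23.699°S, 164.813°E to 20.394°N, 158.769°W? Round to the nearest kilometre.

Δλ = -158.769 − 164.813 = -323.582°; wrapped into (−180°, 180°]: 36.418°.
Δφ = 20.394 − -23.699 = 44.093°.
a = sin²(Δφ/2) + cos φ₁ · cos φ₂ · sin²(Δλ/2) = 0.224702.
c = 2·atan2(√a, √(1−a)) = 0.98772 rad → d = 6371·c ≈ 6292.75 km.

6293 km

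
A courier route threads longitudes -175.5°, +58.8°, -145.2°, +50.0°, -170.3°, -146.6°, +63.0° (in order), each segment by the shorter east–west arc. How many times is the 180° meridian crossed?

5

Leg 1: -175.5° → +58.8°, shortest Δλ = -125.7° (west) — crosses 180°.
Leg 2: +58.8° → -145.2°, shortest Δλ = 156.0° (east) — crosses 180°.
Leg 3: -145.2° → +50.0°, shortest Δλ = -164.8° (west) — crosses 180°.
Leg 4: +50.0° → -170.3°, shortest Δλ = 139.7° (east) — crosses 180°.
Leg 5: -170.3° → -146.6°, shortest Δλ = 23.7° (east) — does not cross 180°.
Leg 6: -146.6° → +63.0°, shortest Δλ = -150.4° (west) — crosses 180°.
Total crossings: 5.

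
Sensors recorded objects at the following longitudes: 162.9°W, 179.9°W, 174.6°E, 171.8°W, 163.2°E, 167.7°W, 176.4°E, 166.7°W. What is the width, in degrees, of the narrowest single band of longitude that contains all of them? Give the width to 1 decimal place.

33.9°

Sort the longitudes: -179.9°, -171.8°, -167.7°, -166.7°, -162.9°, +163.2°, +174.6°, +176.4°.
Eastward gaps between consecutive values (wrapping around): 8.1°, 4.1°, 1.0°, 3.8°, 326.1°, 11.4°, 1.8°, 3.7°.
Largest gap = 326.1° ⇒ minimal covering band is its complement: 360° − 326.1° = 33.9°.
Band runs from +163.2° eastward to -162.9°, crossing the antimeridian.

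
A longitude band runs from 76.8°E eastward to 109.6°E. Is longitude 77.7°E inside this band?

Band width going east from +76.8° to +109.6°: ((109.6 − 76.8) mod 360) = 32.8°.
Offset of +77.7° east of the west edge: ((77.7 − 76.8) mod 360) = 0.9°.
0.9° ≤ 32.8° ⇒ inside.

Yes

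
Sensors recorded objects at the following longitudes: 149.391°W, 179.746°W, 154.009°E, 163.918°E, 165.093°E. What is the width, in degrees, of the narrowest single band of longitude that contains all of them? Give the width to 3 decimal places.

Sort the longitudes: -179.746°, -149.391°, +154.009°, +163.918°, +165.093°.
Eastward gaps between consecutive values (wrapping around): 30.355°, 303.400°, 9.909°, 1.175°, 15.161°.
Largest gap = 303.400° ⇒ minimal covering band is its complement: 360° − 303.400° = 56.600°.
Band runs from +154.009° eastward to -149.391°, crossing the antimeridian.

56.600°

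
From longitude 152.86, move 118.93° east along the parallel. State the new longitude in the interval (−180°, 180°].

Start at +152.86°; shift +118.93° → +271.79°.
+271.79° lies outside (−180°, 180°]; subtract 360° → -88.21°.

-88.21°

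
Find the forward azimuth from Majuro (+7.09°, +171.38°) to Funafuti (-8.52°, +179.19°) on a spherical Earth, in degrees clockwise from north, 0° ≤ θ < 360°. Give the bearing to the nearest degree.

Δλ = 179.19 − 171.38 = 7.81°.
θ = atan2( sin Δλ · cos φ₂ , cos φ₁ · sin φ₂ − sin φ₁ · cos φ₂ · cos Δλ )
  = atan2(0.13439, -0.26796) = 153.365° → normalised to [0°, 360°): 153.365°.

153°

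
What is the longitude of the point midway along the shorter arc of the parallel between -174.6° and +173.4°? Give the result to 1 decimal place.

Signed shortest Δλ from -174.6° to +173.4° is -12.0°.
Midpoint longitude = -174.6° + (-12.0°)/2 = -174.6° − 6.0° = -180.6°.
Normalise into (−180°, 180°]: +179.4°.
(The naïve average (-174.6 + +173.4)/2 = -0.6° is on the wrong side of the globe.)

+179.4°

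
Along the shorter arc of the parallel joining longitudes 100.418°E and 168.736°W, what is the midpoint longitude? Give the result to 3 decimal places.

Signed shortest Δλ from +100.418° to -168.736° is +90.846°.
Midpoint longitude = +100.418° + (+90.846°)/2 = +100.418° + 45.423° = +145.841°.
(The naïve average (+100.418 + -168.736)/2 = -34.159° is on the wrong side of the globe.)

145.841°E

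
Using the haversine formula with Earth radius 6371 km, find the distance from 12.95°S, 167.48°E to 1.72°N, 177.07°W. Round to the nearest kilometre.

2360 km

Δλ = -177.07 − 167.48 = -344.55°; wrapped into (−180°, 180°]: 15.45°.
Δφ = 1.72 − -12.95 = 14.67°.
a = sin²(Δφ/2) + cos φ₁ · cos φ₂ · sin²(Δλ/2) = 0.033901.
c = 2·atan2(√a, √(1−a)) = 0.37036 rad → d = 6371·c ≈ 2359.53 km.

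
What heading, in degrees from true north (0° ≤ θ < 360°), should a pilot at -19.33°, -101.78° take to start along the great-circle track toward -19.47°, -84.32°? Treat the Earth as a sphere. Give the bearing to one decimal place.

93.4°

Δλ = -84.32 − -101.78 = 17.46°.
θ = atan2( sin Δλ · cos φ₂ , cos φ₁ · sin φ₂ − sin φ₁ · cos φ₂ · cos Δλ )
  = atan2(0.28288, -0.01682) = 93.403° → normalised to [0°, 360°): 93.403°.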